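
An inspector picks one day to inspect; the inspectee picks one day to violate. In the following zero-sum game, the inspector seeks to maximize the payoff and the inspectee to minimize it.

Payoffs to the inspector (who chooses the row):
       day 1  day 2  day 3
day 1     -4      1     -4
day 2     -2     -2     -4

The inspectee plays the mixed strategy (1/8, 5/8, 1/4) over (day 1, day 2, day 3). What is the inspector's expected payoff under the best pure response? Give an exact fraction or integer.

-7/8

day 1: (-4)·(1/8) + (1)·(5/8) + (-4)·(1/4) = -7/8.
day 2: (-2)·(1/8) + (-2)·(5/8) + (-4)·(1/4) = -5/2.
The best pure response is day 1 with expected payoff -7/8.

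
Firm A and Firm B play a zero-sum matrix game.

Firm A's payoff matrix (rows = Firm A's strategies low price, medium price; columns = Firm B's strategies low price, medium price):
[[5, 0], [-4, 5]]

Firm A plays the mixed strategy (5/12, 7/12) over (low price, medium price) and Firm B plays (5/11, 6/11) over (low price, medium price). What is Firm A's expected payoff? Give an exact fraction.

Against (5/11, 6/11), each row's expected payoff is low price: 25/11; medium price: 10/11.
Taking the (5/12, 7/12)-weighted average: (5/12)·(25/11) + (7/12)·(10/11) = 65/44.

65/44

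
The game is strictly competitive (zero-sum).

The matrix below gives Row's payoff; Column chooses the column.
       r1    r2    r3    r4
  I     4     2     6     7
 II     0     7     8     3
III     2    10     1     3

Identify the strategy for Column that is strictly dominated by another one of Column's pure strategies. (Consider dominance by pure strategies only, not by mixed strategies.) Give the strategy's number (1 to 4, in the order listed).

Column prefers columns that give Row less. Compare r4 with r1: 4 < 7, 0 < 3, 2 < 3.
So r1 strictly dominates r4 for Column; r4 is strictly dominated.

4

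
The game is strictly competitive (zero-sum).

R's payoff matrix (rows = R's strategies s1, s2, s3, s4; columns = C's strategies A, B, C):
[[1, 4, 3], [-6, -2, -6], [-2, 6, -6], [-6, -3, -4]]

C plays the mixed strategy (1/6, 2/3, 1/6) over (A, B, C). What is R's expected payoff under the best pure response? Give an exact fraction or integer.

s1: (1)·(1/6) + (4)·(2/3) + (3)·(1/6) = 10/3.
s2: (-6)·(1/6) + (-2)·(2/3) + (-6)·(1/6) = -10/3.
s3: (-2)·(1/6) + (6)·(2/3) + (-6)·(1/6) = 8/3.
s4: (-6)·(1/6) + (-3)·(2/3) + (-4)·(1/6) = -11/3.
The best pure response is s1 with expected payoff 10/3.

10/3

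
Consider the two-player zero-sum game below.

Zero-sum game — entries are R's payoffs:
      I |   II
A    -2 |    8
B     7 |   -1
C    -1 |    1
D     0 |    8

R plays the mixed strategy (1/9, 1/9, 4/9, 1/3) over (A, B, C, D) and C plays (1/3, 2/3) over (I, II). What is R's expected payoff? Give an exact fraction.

Against (1/3, 2/3), each row's expected payoff is A: 14/3; B: 5/3; C: 1/3; D: 16/3.
Taking the (1/9, 1/9, 4/9, 1/3)-weighted average: (1/9)·(14/3) + (1/9)·(5/3) + (4/9)·(1/3) + (1/3)·(16/3) = 71/27.

71/27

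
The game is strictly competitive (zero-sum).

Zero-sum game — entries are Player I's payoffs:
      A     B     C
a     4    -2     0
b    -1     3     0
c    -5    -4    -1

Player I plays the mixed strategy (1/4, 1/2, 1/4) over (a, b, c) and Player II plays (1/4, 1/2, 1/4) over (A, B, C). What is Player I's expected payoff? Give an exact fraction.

-1/4

Against (1/4, 1/2, 1/4), each row's expected payoff is a: 0; b: 5/4; c: -7/2.
Taking the (1/4, 1/2, 1/4)-weighted average: (1/4)·(0) + (1/2)·(5/4) + (1/4)·(-7/2) = -1/4.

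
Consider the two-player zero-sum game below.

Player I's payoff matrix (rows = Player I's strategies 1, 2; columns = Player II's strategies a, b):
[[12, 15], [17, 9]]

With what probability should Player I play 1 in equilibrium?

Row minima are 12 and 9, so Player I's maximin is 12; column maxima are 17 and 15, so Player II's minimax is 15. These differ, so the equilibrium is in mixed strategies.
Let Player I play 1 with probability p. Player II is indifferent when 12p + 17(1−p) = 15p + 9(1−p), giving p = 8/11.

8/11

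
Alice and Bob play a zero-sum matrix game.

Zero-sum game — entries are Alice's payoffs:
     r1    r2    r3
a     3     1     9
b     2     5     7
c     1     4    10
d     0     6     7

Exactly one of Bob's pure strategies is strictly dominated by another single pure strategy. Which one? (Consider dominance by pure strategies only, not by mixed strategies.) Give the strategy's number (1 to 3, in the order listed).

Bob prefers columns that give Alice less. Compare r3 with r1: 3 < 9, 2 < 7, 1 < 10, 0 < 7.
So r1 strictly dominates r3 for Bob; r3 is strictly dominated.

3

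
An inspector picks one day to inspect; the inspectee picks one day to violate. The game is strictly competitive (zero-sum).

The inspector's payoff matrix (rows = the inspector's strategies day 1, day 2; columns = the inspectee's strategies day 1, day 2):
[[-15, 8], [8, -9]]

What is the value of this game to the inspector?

Row minima are -15 and -9, so the inspector's maximin is -9; column maxima are 8 and 8, so the inspectee's minimax is 8. These differ, so the equilibrium is in mixed strategies.
Let the inspector play day 1 with probability p. The inspectee is indifferent when −15p + 8(1−p) = 8p − 9(1−p), giving p = 17/40.
Let the inspectee play day 1 with probability q. The inspector is indifferent when −15q + 8(1−q) = 8q − 9(1−q), giving q = 17/40.
The value is -15·(17/40) + (8)·(23/40) = -71/40.

-71/40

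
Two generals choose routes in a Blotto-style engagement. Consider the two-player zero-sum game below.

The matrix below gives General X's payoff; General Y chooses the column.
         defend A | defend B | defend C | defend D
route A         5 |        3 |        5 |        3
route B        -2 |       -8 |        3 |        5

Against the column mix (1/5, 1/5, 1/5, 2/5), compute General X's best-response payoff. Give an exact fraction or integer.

route A: (5)·(1/5) + (3)·(1/5) + (5)·(1/5) + (3)·(2/5) = 19/5.
route B: (-2)·(1/5) + (-8)·(1/5) + (3)·(1/5) + (5)·(2/5) = 3/5.
The best pure response is route A with expected payoff 19/5.

19/5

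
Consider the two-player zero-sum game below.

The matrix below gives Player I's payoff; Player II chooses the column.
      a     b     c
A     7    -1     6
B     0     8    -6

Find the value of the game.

2

Column a is strictly dominated by c for Player II (it gives Player I more in every row).
The remaining 2×2 game on (A, B) × (b, c) has no saddle point. Let Player I play A with probability p; indifference gives −p + 8(1−p) = 6p − 6(1−p), so p = 2/3.
Similarly Player II's optimal q on b is 4/7, and the value is -1·(4/7) + (6)·(3/7) = 2.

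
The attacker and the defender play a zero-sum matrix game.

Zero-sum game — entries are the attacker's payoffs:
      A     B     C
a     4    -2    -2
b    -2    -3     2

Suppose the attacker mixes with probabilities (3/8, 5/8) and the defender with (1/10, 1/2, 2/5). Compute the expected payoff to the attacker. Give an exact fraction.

Against (1/10, 1/2, 2/5), each row's expected payoff is a: -7/5; b: -9/10.
Taking the (3/8, 5/8)-weighted average: (3/8)·(-7/5) + (5/8)·(-9/10) = -87/80.

-87/80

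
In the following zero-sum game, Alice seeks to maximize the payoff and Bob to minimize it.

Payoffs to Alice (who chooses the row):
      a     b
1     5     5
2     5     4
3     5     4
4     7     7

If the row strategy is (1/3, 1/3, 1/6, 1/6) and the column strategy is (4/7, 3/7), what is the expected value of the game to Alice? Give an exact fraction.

215/42

Against (4/7, 3/7), each row's expected payoff is 1: 5; 2: 32/7; 3: 32/7; 4: 7.
Taking the (1/3, 1/3, 1/6, 1/6)-weighted average: (1/3)·(5) + (1/3)·(32/7) + (1/6)·(32/7) + (1/6)·(7) = 215/42.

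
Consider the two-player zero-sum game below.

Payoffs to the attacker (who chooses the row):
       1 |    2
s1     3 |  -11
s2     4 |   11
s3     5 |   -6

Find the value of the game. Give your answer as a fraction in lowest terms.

Row s1 is strictly dominated by row s3, so the attacker never plays it.
The remaining 2×2 game on (s2, s3) × (1, 2) has no saddle point. Let the attacker play s2 with probability p; indifference gives 4p + 5(1−p) = 11p − 6(1−p), so p = 11/18.
Similarly the defender's optimal q on 1 is 17/18, and the value is 4·(17/18) + (11)·(1/18) = 79/18.

79/18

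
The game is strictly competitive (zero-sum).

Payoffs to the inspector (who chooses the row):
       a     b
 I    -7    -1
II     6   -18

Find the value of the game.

Row minima are -7 and -18, so the inspector's maximin is -7; column maxima are 6 and -1, so the inspectee's minimax is -1. These differ, so the equilibrium is in mixed strategies.
Let the inspector play I with probability p. The inspectee is indifferent when −7p + 6(1−p) = −p − 18(1−p), giving p = 4/5.
Let the inspectee play a with probability q. The inspector is indifferent when −7q − (1−q) = 6q − 18(1−q), giving q = 17/30.
The value is -7·(17/30) + (-1)·(13/30) = -22/5.

-22/5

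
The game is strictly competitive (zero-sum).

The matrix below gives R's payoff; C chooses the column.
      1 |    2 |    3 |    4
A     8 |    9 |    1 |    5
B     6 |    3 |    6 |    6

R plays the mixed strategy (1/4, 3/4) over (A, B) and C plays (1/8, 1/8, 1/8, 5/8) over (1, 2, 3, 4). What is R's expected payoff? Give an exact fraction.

Against (1/8, 1/8, 1/8, 5/8), each row's expected payoff is A: 43/8; B: 45/8.
Taking the (1/4, 3/4)-weighted average: (1/4)·(43/8) + (3/4)·(45/8) = 89/16.

89/16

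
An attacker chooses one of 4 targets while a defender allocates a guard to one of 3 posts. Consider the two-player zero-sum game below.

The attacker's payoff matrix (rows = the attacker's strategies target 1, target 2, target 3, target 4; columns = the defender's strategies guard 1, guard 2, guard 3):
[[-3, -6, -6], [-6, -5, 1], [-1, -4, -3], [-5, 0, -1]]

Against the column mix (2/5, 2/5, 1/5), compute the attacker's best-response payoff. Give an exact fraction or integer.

target 1: (-3)·(2/5) + (-6)·(2/5) + (-6)·(1/5) = -24/5.
target 2: (-6)·(2/5) + (-5)·(2/5) + (1)·(1/5) = -21/5.
target 3: (-1)·(2/5) + (-4)·(2/5) + (-3)·(1/5) = -13/5.
target 4: (-5)·(2/5) + (0)·(2/5) + (-1)·(1/5) = -11/5.
The best pure response is target 4 with expected payoff -11/5.

-11/5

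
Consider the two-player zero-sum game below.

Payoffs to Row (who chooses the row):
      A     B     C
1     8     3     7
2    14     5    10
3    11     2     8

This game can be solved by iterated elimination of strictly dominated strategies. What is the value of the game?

Row 3 is strictly dominated by row 2 (14>11, 5>2, 10>8); eliminate 3.
Row 1 is strictly dominated by row 2 (14>8, 5>3, 10>7); eliminate 1.
Column A is strictly dominated by B for Column (5<14); eliminate A.
Column C is strictly dominated by B for Column (5<10); eliminate C.
Only (2, B) remains, with payoff 5.

5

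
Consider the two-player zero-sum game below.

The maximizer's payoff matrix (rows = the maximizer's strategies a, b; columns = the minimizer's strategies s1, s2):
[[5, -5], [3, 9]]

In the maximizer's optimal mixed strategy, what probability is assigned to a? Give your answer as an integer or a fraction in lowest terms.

Row minima are -5 and 3, so the maximizer's maximin is 3; column maxima are 5 and 9, so the minimizer's minimax is 5. These differ, so the equilibrium is in mixed strategies.
Let the maximizer play a with probability p. The minimizer is indifferent when 5p + 3(1−p) = −5p + 9(1−p), giving p = 3/8.

3/8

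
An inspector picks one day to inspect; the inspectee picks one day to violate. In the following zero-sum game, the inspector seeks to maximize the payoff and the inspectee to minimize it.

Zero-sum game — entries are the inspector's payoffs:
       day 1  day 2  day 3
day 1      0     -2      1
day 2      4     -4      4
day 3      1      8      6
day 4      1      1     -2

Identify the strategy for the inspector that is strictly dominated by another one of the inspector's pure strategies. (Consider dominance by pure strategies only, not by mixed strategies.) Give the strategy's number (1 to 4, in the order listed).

1

Compare day 1 with day 3: 1 > 0, 8 > -2, 6 > 1.
So day 3 strictly dominates day 1 for the inspector; day 1 is strictly dominated.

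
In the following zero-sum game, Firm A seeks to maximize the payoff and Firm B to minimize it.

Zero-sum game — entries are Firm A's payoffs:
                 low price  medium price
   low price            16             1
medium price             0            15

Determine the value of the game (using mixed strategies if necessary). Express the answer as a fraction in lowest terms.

8

Row minima are 1 and 0, so Firm A's maximin is 1; column maxima are 16 and 15, so Firm B's minimax is 15. These differ, so the equilibrium is in mixed strategies.
Let Firm A play low price with probability p. Firm B is indifferent when 16p = p + 15(1−p), giving p = 1/2.
Let Firm B play low price with probability q. Firm A is indifferent when 16q + (1−q) = 15(1−q), giving q = 7/15.
The value is 16·(7/15) + (1)·(8/15) = 8.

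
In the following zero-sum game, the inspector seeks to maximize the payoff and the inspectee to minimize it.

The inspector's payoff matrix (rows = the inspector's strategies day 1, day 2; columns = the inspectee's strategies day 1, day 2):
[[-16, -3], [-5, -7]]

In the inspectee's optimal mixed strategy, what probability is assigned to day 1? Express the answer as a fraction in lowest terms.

Row minima are -16 and -7, so the inspector's maximin is -7; column maxima are -5 and -3, so the inspectee's minimax is -5. These differ, so the equilibrium is in mixed strategies.
Let the inspectee play day 1 with probability q. The inspector is indifferent when −16q − 3(1−q) = −5q − 7(1−q), giving q = 4/15.

4/15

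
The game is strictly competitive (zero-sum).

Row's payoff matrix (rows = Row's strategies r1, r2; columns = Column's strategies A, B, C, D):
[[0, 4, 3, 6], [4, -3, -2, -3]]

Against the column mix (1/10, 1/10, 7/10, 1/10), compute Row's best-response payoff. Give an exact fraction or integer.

31/10

r1: (0)·(1/10) + (4)·(1/10) + (3)·(7/10) + (6)·(1/10) = 31/10.
r2: (4)·(1/10) + (-3)·(1/10) + (-2)·(7/10) + (-3)·(1/10) = -8/5.
The best pure response is r1 with expected payoff 31/10.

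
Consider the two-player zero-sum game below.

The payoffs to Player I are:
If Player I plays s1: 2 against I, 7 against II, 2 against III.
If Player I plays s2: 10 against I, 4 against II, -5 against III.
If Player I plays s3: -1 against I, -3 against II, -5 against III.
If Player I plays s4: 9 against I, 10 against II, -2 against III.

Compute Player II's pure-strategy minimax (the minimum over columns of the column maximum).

2

The worst case (largest entry) in each column is I: 10, II: 10, III: 2.
The best (smallest) of these is 2.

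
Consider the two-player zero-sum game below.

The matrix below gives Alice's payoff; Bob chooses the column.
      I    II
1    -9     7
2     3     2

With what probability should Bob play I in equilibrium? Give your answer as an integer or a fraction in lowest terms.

Row minima are -9 and 2, so Alice's maximin is 2; column maxima are 3 and 7, so Bob's minimax is 3. These differ, so the equilibrium is in mixed strategies.
Let Bob play I with probability q. Alice is indifferent when −9q + 7(1−q) = 3q + 2(1−q), giving q = 5/17.

5/17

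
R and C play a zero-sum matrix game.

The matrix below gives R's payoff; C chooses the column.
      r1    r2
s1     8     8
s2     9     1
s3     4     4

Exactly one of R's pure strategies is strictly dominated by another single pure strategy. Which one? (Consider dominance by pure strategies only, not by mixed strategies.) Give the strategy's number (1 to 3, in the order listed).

3

Compare s3 with s1: 8 > 4, 8 > 4.
So s1 strictly dominates s3 for R; s3 is strictly dominated.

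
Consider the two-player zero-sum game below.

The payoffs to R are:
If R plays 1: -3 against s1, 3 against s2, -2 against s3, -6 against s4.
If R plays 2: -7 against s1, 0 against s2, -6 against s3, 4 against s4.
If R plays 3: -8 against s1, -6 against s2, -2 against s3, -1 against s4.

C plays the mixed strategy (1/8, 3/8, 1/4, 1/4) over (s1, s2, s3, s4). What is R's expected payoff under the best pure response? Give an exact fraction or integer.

1: (-3)·(1/8) + (3)·(3/8) + (-2)·(1/4) + (-6)·(1/4) = -5/4.
2: (-7)·(1/8) + (0)·(3/8) + (-6)·(1/4) + (4)·(1/4) = -11/8.
3: (-8)·(1/8) + (-6)·(3/8) + (-2)·(1/4) + (-1)·(1/4) = -4.
The best pure response is 1 with expected payoff -5/4.

-5/4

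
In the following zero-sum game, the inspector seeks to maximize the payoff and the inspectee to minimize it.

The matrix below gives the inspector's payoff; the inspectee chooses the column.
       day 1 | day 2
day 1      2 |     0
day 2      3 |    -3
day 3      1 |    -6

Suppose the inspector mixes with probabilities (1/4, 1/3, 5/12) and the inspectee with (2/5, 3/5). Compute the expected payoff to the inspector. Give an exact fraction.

-4/3

Against (2/5, 3/5), each row's expected payoff is day 1: 4/5; day 2: -3/5; day 3: -16/5.
Taking the (1/4, 1/3, 5/12)-weighted average: (1/4)·(4/5) + (1/3)·(-3/5) + (5/12)·(-16/5) = -4/3.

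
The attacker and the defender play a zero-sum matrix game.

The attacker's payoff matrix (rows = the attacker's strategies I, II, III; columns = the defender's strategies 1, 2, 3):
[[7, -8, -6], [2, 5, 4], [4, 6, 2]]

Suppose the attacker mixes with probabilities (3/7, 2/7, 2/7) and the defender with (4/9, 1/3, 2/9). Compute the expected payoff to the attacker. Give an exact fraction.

Against (4/9, 1/3, 2/9), each row's expected payoff is I: -8/9; II: 31/9; III: 38/9.
Taking the (3/7, 2/7, 2/7)-weighted average: (3/7)·(-8/9) + (2/7)·(31/9) + (2/7)·(38/9) = 38/21.

38/21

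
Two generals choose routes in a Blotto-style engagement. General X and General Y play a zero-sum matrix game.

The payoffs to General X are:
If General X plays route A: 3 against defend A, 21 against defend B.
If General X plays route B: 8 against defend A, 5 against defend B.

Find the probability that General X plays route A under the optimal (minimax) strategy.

Row minima are 3 and 5, so General X's maximin is 5; column maxima are 8 and 21, so General Y's minimax is 8. These differ, so the equilibrium is in mixed strategies.
Let General X play route A with probability p. General Y is indifferent when 3p + 8(1−p) = 21p + 5(1−p), giving p = 1/7.

1/7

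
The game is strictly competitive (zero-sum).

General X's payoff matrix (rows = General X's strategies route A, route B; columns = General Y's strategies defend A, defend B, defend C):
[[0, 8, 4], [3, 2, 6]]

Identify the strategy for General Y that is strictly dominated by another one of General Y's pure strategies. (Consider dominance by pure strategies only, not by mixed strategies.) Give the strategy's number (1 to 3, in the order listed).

3

General Y prefers columns that give General X less. Compare defend C with defend A: 0 < 4, 3 < 6.
So defend A strictly dominates defend C for General Y; defend C is strictly dominated.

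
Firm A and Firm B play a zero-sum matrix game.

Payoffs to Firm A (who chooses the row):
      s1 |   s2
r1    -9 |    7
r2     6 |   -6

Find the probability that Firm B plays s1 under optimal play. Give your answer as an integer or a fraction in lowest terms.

13/28

Row minima are -9 and -6, so Firm A's maximin is -6; column maxima are 6 and 7, so Firm B's minimax is 6. These differ, so the equilibrium is in mixed strategies.
Let Firm B play s1 with probability q. Firm A is indifferent when −9q + 7(1−q) = 6q − 6(1−q), giving q = 13/28.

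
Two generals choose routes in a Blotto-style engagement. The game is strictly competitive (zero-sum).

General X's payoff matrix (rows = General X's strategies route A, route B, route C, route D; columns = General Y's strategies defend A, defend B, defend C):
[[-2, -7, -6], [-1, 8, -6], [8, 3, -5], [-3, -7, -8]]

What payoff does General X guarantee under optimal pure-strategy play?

-5

Row minima: -7, -6, -5, -8 → General X's maximin is -5.
Column maxima: 8, 8, -5 → General Y's minimax is -5.
They coincide at (route C, defend C), so the value is -5.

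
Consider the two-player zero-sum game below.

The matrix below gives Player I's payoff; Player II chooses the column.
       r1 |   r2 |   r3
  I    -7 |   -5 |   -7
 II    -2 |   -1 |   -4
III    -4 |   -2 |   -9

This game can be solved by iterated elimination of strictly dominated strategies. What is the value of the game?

Column r2 is strictly dominated by r1 for Player II (-7<-5, -2<-1, -4<-2); eliminate r2.
Row III is strictly dominated by row II (-2>-4, -4>-9); eliminate III.
Row I is strictly dominated by row II (-2>-7, -4>-7); eliminate I.
Column r1 is strictly dominated by r3 for Player II (-4<-2); eliminate r1.
Only (II, r3) remains, with payoff -4.

-4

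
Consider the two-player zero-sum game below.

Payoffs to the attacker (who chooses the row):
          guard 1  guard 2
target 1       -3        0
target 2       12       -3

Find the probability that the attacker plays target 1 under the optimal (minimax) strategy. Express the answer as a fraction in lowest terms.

5/6

Row minima are -3 and -3, so the attacker's maximin is -3; column maxima are 12 and 0, so the defender's minimax is 0. These differ, so the equilibrium is in mixed strategies.
Let the attacker play target 1 with probability p. The defender is indifferent when −3p + 12(1−p) = −3(1−p), giving p = 5/6.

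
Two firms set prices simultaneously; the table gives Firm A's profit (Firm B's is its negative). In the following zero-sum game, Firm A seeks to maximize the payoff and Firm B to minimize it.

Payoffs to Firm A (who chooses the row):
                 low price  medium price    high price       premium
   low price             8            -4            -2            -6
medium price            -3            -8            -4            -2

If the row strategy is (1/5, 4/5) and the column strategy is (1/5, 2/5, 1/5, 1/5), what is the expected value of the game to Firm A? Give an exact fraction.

-108/25

Against (1/5, 2/5, 1/5, 1/5), each row's expected payoff is low price: -8/5; medium price: -5.
Taking the (1/5, 4/5)-weighted average: (1/5)·(-8/5) + (4/5)·(-5) = -108/25.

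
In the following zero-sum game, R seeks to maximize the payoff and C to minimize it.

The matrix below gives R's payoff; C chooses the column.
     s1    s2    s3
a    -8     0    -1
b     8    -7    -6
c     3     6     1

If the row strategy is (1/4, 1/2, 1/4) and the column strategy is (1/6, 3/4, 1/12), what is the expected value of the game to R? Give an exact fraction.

Against (1/6, 3/4, 1/12), each row's expected payoff is a: -17/12; b: -53/12; c: 61/12.
Taking the (1/4, 1/2, 1/4)-weighted average: (1/4)·(-17/12) + (1/2)·(-53/12) + (1/4)·(61/12) = -31/24.

-31/24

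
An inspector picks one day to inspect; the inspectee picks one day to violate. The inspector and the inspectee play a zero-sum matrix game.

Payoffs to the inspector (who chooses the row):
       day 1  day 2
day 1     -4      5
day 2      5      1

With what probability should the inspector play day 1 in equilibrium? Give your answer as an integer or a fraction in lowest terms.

4/13

Row minima are -4 and 1, so the inspector's maximin is 1; column maxima are 5 and 5, so the inspectee's minimax is 5. These differ, so the equilibrium is in mixed strategies.
Let the inspector play day 1 with probability p. The inspectee is indifferent when −4p + 5(1−p) = 5p + (1−p), giving p = 4/13.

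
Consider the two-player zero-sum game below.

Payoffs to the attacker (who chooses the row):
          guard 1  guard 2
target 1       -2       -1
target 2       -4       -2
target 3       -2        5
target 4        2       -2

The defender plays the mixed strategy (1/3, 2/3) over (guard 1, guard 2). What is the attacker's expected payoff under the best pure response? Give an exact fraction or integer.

8/3

target 1: (-2)·(1/3) + (-1)·(2/3) = -4/3.
target 2: (-4)·(1/3) + (-2)·(2/3) = -8/3.
target 3: (-2)·(1/3) + (5)·(2/3) = 8/3.
target 4: (2)·(1/3) + (-2)·(2/3) = -2/3.
The best pure response is target 3 with expected payoff 8/3.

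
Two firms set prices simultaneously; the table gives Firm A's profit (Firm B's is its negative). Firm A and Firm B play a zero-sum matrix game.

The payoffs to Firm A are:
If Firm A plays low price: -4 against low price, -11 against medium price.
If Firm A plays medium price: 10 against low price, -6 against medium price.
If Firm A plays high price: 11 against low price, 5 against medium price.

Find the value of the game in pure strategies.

5

Row minima: -11, -6, 5 → Firm A's maximin is 5.
Column maxima: 11, 5 → Firm B's minimax is 5.
They coincide at (high price, medium price), so the value is 5.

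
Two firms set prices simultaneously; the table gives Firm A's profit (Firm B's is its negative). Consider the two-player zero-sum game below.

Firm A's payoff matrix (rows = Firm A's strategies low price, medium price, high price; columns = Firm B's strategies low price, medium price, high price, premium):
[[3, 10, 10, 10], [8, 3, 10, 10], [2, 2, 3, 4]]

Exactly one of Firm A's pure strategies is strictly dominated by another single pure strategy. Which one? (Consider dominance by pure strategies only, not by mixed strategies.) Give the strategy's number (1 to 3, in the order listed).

Compare high price with low price: 3 > 2, 10 > 2, 10 > 3, 10 > 4.
So low price strictly dominates high price for Firm A; high price is strictly dominated.

3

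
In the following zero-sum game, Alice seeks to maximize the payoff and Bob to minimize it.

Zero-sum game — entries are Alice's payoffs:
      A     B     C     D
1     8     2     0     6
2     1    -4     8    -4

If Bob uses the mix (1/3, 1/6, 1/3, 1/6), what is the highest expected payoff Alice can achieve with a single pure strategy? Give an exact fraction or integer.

1: (8)·(1/3) + (2)·(1/6) + (0)·(1/3) + (6)·(1/6) = 4.
2: (1)·(1/3) + (-4)·(1/6) + (8)·(1/3) + (-4)·(1/6) = 5/3.
The best pure response is 1 with expected payoff 4.

4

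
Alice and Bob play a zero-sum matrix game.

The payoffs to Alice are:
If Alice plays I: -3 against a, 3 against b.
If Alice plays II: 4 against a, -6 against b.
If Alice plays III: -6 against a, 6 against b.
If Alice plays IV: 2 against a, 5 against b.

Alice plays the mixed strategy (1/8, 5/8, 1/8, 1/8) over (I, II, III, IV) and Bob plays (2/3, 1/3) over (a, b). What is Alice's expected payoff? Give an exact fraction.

5/12

Against (2/3, 1/3), each row's expected payoff is I: -1; II: 2/3; III: -2; IV: 3.
Taking the (1/8, 5/8, 1/8, 1/8)-weighted average: (1/8)·(-1) + (5/8)·(2/3) + (1/8)·(-2) + (1/8)·(3) = 5/12.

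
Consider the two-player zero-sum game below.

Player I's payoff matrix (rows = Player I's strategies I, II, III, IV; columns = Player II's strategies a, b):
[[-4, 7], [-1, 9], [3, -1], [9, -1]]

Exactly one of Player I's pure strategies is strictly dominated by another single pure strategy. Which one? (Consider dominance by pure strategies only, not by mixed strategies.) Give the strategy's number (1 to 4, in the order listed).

Compare I with II: -1 > -4, 9 > 7.
So II strictly dominates I for Player I; I is strictly dominated.

1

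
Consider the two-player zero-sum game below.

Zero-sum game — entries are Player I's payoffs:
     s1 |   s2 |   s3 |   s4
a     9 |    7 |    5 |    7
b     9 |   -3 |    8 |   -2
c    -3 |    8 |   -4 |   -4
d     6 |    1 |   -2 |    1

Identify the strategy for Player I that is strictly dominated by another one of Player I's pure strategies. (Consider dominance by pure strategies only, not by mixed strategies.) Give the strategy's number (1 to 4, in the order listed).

Compare d with a: 9 > 6, 7 > 1, 5 > -2, 7 > 1.
So a strictly dominates d for Player I; d is strictly dominated.

4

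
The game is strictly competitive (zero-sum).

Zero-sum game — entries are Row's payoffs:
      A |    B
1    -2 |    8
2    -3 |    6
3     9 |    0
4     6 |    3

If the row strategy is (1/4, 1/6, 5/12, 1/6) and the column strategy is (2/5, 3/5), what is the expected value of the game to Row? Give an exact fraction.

18/5

Against (2/5, 3/5), each row's expected payoff is 1: 4; 2: 12/5; 3: 18/5; 4: 21/5.
Taking the (1/4, 1/6, 5/12, 1/6)-weighted average: (1/4)·(4) + (1/6)·(12/5) + (5/12)·(18/5) + (1/6)·(21/5) = 18/5.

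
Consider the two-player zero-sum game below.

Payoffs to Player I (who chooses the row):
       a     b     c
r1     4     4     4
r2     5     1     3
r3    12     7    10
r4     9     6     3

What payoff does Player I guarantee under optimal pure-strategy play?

Row minima: 4, 1, 7, 3 → Player I's maximin is 7.
Column maxima: 12, 7, 10 → Player II's minimax is 7.
They coincide at (r3, b), so the value is 7.

7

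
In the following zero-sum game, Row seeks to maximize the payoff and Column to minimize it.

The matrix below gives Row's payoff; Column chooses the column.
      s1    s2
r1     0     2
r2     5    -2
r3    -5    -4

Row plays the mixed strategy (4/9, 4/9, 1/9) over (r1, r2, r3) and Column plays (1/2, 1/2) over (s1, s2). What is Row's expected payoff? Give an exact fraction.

Against (1/2, 1/2), each row's expected payoff is r1: 1; r2: 3/2; r3: -9/2.
Taking the (4/9, 4/9, 1/9)-weighted average: (4/9)·(1) + (4/9)·(3/2) + (1/9)·(-9/2) = 11/18.

11/18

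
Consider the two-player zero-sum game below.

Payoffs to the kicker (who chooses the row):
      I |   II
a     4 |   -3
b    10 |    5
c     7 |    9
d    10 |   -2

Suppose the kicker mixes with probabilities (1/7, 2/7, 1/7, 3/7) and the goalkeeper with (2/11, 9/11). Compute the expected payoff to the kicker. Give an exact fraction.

Against (2/11, 9/11), each row's expected payoff is a: -19/11; b: 65/11; c: 95/11; d: 2/11.
Taking the (1/7, 2/7, 1/7, 3/7)-weighted average: (1/7)·(-19/11) + (2/7)·(65/11) + (1/7)·(95/11) + (3/7)·(2/11) = 212/77.

212/77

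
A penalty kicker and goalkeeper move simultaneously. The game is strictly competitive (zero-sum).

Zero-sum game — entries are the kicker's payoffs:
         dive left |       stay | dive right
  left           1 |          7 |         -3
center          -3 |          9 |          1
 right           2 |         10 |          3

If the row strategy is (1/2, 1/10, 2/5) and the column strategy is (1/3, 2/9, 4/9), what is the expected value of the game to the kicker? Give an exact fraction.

19/9

Against (1/3, 2/9, 4/9), each row's expected payoff is left: 5/9; center: 13/9; right: 38/9.
Taking the (1/2, 1/10, 2/5)-weighted average: (1/2)·(5/9) + (1/10)·(13/9) + (2/5)·(38/9) = 19/9.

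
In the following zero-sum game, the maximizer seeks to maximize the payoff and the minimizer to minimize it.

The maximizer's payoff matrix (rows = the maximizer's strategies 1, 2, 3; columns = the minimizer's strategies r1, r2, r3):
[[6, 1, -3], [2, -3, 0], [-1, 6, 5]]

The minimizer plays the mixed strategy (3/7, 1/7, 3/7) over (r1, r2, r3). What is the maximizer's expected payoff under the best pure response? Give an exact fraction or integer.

18/7

1: (6)·(3/7) + (1)·(1/7) + (-3)·(3/7) = 10/7.
2: (2)·(3/7) + (-3)·(1/7) + (0)·(3/7) = 3/7.
3: (-1)·(3/7) + (6)·(1/7) + (5)·(3/7) = 18/7.
The best pure response is 3 with expected payoff 18/7.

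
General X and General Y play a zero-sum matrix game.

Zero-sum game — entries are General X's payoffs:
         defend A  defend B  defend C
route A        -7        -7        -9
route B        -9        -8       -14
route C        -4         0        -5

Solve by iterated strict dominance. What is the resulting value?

Column defend B is strictly dominated by defend C for General Y (-9<-7, -14<-8, -5<0); eliminate defend B.
Column defend A is strictly dominated by defend C for General Y (-9<-7, -14<-9, -5<-4); eliminate defend A.
Row route B is strictly dominated by row route A (-9>-14); eliminate route B.
Row route A is strictly dominated by row route C (-5>-9); eliminate route A.
Only (route C, defend C) remains, with payoff -5.

-5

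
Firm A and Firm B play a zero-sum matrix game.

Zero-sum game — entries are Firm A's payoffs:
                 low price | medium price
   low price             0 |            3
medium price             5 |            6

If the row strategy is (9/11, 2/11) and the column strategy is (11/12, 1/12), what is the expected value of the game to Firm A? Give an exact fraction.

149/132

Against (11/12, 1/12), each row's expected payoff is low price: 1/4; medium price: 61/12.
Taking the (9/11, 2/11)-weighted average: (9/11)·(1/4) + (2/11)·(61/12) = 149/132.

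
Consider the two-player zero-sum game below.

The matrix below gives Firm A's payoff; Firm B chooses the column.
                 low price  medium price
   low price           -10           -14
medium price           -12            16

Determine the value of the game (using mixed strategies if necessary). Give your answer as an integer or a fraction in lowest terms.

Row minima are -14 and -12, so Firm A's maximin is -12; column maxima are -10 and 16, so Firm B's minimax is -10. These differ, so the equilibrium is in mixed strategies.
Let Firm A play low price with probability p. Firm B is indifferent when −10p − 12(1−p) = −14p + 16(1−p), giving p = 7/8.
Let Firm B play low price with probability q. Firm A is indifferent when −10q − 14(1−q) = −12q + 16(1−q), giving q = 15/16.
The value is -10·(15/16) + (-14)·(1/16) = -41/4.

-41/4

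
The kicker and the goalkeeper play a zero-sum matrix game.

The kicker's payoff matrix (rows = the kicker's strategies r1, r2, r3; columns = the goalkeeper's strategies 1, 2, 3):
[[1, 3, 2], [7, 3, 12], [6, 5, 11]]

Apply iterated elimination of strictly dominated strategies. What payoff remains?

Row r1 is strictly dominated by row r3 (6>1, 5>3, 11>2); eliminate r1.
Column 3 is strictly dominated by 1 for the goalkeeper (7<12, 6<11); eliminate 3.
Column 1 is strictly dominated by 2 for the goalkeeper (3<7, 5<6); eliminate 1.
Row r2 is strictly dominated by row r3 (5>3); eliminate r2.
Only (r3, 2) remains, with payoff 5.

5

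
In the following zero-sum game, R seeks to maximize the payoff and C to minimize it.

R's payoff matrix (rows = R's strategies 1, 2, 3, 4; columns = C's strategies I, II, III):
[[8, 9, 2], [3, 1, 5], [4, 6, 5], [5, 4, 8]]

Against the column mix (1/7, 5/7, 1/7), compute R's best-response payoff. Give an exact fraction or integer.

1: (8)·(1/7) + (9)·(5/7) + (2)·(1/7) = 55/7.
2: (3)·(1/7) + (1)·(5/7) + (5)·(1/7) = 13/7.
3: (4)·(1/7) + (6)·(5/7) + (5)·(1/7) = 39/7.
4: (5)·(1/7) + (4)·(5/7) + (8)·(1/7) = 33/7.
The best pure response is 1 with expected payoff 55/7.

55/7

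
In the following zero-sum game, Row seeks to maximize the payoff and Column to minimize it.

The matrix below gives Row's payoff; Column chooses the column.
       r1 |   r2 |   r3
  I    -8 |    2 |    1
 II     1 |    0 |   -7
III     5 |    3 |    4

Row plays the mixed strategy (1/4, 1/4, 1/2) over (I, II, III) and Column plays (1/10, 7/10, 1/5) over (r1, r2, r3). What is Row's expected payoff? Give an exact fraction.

Against (1/10, 7/10, 1/5), each row's expected payoff is I: 4/5; II: -13/10; III: 17/5.
Taking the (1/4, 1/4, 1/2)-weighted average: (1/4)·(4/5) + (1/4)·(-13/10) + (1/2)·(17/5) = 63/40.

63/40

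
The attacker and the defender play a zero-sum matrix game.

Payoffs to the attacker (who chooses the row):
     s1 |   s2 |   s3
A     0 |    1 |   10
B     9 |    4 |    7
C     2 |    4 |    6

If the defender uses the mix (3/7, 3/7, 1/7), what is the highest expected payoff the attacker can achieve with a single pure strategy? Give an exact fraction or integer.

46/7

A: (0)·(3/7) + (1)·(3/7) + (10)·(1/7) = 13/7.
B: (9)·(3/7) + (4)·(3/7) + (7)·(1/7) = 46/7.
C: (2)·(3/7) + (4)·(3/7) + (6)·(1/7) = 24/7.
The best pure response is B with expected payoff 46/7.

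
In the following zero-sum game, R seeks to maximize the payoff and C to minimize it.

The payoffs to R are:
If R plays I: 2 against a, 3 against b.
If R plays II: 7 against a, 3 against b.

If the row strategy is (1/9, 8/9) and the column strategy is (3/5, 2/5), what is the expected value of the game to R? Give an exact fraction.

76/15

Against (3/5, 2/5), each row's expected payoff is I: 12/5; II: 27/5.
Taking the (1/9, 8/9)-weighted average: (1/9)·(12/5) + (8/9)·(27/5) = 76/15.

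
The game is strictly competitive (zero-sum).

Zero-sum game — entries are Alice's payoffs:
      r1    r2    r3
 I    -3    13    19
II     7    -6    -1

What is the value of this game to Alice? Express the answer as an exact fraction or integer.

Column r3 is strictly dominated by r2 for Bob (it gives Alice more in every row).
The remaining 2×2 game on (I, II) × (r1, r2) has no saddle point. Let Alice play I with probability p; indifference gives −3p + 7(1−p) = 13p − 6(1−p), so p = 13/29.
Similarly Bob's optimal q on r1 is 19/29, and the value is -3·(19/29) + (13)·(10/29) = 73/29.

73/29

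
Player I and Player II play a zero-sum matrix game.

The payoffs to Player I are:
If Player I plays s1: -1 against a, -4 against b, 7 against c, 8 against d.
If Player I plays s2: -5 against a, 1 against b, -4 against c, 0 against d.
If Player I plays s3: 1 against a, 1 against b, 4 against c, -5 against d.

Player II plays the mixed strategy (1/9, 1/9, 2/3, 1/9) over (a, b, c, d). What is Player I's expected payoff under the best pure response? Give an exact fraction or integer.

s1: (-1)·(1/9) + (-4)·(1/9) + (7)·(2/3) + (8)·(1/9) = 5.
s2: (-5)·(1/9) + (1)·(1/9) + (-4)·(2/3) + (0)·(1/9) = -28/9.
s3: (1)·(1/9) + (1)·(1/9) + (4)·(2/3) + (-5)·(1/9) = 7/3.
The best pure response is s1 with expected payoff 5.

5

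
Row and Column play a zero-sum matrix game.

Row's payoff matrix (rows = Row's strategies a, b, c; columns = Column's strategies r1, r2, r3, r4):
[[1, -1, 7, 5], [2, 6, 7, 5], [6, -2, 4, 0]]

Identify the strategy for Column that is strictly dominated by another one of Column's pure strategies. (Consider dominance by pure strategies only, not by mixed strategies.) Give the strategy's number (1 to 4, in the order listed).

3

Column prefers columns that give Row less. Compare r3 with r2: -1 < 7, 6 < 7, -2 < 4.
So r2 strictly dominates r3 for Column; r3 is strictly dominated.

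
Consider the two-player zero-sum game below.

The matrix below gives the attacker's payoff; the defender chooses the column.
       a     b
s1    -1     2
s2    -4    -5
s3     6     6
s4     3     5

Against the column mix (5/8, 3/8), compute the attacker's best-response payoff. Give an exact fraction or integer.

s1: (-1)·(5/8) + (2)·(3/8) = 1/8.
s2: (-4)·(5/8) + (-5)·(3/8) = -35/8.
s3: (6)·(5/8) + (6)·(3/8) = 6.
s4: (3)·(5/8) + (5)·(3/8) = 15/4.
The best pure response is s3 with expected payoff 6.

6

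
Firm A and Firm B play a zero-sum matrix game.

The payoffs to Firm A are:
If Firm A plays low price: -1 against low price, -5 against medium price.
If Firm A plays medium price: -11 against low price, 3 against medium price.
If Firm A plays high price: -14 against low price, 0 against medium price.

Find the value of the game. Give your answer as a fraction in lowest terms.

-29/9

Row high price is strictly dominated by row medium price, so Firm A never plays it.
The remaining 2×2 game on (low price, medium price) × (low price, medium price) has no saddle point. Let Firm A play low price with probability p; indifference gives −p − 11(1−p) = −5p + 3(1−p), so p = 7/9.
Similarly Firm B's optimal q on low price is 4/9, and the value is -1·(4/9) + (-5)·(5/9) = -29/9.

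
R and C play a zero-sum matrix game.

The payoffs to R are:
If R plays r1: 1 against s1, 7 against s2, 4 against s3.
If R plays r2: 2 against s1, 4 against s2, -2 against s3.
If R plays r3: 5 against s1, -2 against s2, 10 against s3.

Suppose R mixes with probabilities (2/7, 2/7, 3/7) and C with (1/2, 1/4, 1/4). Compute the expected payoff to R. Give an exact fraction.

23/7

Against (1/2, 1/4, 1/4), each row's expected payoff is r1: 13/4; r2: 3/2; r3: 9/2.
Taking the (2/7, 2/7, 3/7)-weighted average: (2/7)·(13/4) + (2/7)·(3/2) + (3/7)·(9/2) = 23/7.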